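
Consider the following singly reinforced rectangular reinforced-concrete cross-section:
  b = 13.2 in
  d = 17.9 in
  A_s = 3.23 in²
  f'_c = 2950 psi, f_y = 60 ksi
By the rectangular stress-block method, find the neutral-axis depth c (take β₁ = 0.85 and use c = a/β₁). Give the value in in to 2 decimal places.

c ≈ 6.89 in

T = A_s f_y = 3.23 × 60 = 193.8 kips.
a = T/(0.85 f'_c b) = 193.8/(0.85 × 2.95 × 13.2) = 5.8552 in.
With β₁ = 0.85, c = a/β₁ = 5.8552/0.85 = 6.89 in.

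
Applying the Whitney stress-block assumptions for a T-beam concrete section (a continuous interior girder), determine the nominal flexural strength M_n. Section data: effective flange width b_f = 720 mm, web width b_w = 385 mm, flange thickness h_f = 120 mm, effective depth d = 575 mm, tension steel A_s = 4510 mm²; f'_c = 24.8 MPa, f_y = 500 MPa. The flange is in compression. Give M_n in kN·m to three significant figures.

M_n ≈ 1120 kN·m

Tension: T = A_s f_y = 4510 × 500 = 2255000 N.
Try a within the flange: a = T/(0.85 f'_c b_f) = 2255000/(0.85 × 24.8 × 720) = 148.57 mm.
a = 148.57 > h_f = 120 mm: the block extends into the web. Split into flange-overhang and web parts.
C_f = 0.85 f'_c (b_f − b_w) h_f = 0.85 × 24.8 × (720 − 385) × 120 = 847416 N.
Remaining web compression depth: a_w = (T − C_f)/(0.85 f'_c b_w) = (2255000 − 847416)/(0.85 × 24.8 × 385) = 173.44 mm.
M_n = C_f(d − h_f/2) + (T − C_f)(d − a_w/2) = 847416 × (575 − 60) + 1407584 × (575 − 86.72) = 436.42 + 687.30 = 1123.72 × 10⁶ N·mm.
M_n = 1123.72 kN·m.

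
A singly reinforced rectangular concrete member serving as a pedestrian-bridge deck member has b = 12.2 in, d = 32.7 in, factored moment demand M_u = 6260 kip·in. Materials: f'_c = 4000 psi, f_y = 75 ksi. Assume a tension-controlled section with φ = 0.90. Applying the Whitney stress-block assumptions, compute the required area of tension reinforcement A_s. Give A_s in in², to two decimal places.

A_s ≈ 3.10 in²

M_n = M_u/φ = 6260/0.90 = 6955.56 kip·in.
From M_n = 0.85 f'_c a b (d − a/2):
a = d − √(d² − 2M_n/(0.85 f'_c b)) = 32.7 − √(32.7² − 2 × 6955.56/(0.85 × 4 × 12.2)) = 5.609 in.
A_s = 0.85 f'_c a b / f_y = 0.85 × 4 × 5.609 × 12.2 / 75 = 3.102 in².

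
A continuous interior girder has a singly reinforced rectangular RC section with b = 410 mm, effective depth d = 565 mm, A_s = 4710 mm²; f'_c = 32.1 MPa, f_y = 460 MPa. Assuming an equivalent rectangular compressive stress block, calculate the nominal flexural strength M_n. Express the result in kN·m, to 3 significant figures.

T = A_s f_y = 4710 × 460 = 2166600 N = 2166.6 kN.
From C = T: a = T/(0.85 f'_c b) = 2166600/(0.85 × 32.1 × 410) = 193.67 mm.
M_n = T(d − a/2) = 2166.6 kN × (565 − 96.835) mm = 1014.33 kN·m.

M_n ≈ 1010 kN·m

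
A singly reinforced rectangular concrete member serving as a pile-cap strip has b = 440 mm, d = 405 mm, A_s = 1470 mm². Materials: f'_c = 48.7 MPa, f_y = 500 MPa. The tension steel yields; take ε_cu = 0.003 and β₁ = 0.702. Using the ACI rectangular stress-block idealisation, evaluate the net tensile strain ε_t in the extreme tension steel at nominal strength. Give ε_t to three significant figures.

ε_t ≈ 0.0181

a = A_s f_y/(0.85 f'_c b) = 40.35 mm.
β₁ = 0.702, so c = a/β₁ = 40.35/0.702 = 57.48 mm.
From the linear strain diagram with ε_cu = 0.003: ε_t = 0.003 (d − c)/c = 0.003 × (405 − 57.48)/57.48 = 0.0181.
Since ε_t ≥ 0.005, the section is tension-controlled.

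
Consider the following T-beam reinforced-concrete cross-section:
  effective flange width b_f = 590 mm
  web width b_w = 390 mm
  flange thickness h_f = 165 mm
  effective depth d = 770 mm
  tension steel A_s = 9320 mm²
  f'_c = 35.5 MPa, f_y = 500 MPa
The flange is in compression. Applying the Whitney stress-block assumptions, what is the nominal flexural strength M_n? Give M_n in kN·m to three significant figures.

Tension: T = A_s f_y = 9320 × 500 = 4660000 N.
Try a within the flange: a = T/(0.85 f'_c b_f) = 4660000/(0.85 × 35.5 × 590) = 261.75 mm.
a = 261.75 > h_f = 165 mm: the block extends into the web. Split into flange-overhang and web parts.
C_f = 0.85 f'_c (b_f − b_w) h_f = 0.85 × 35.5 × (590 − 390) × 165 = 995775 N.
Remaining web compression depth: a_w = (T − C_f)/(0.85 f'_c b_w) = (4660000 − 995775)/(0.85 × 35.5 × 390) = 311.37 mm.
M_n = C_f(d − h_f/2) + (T − C_f)(d − a_w/2) = 995775 × (770 − 82.5) + 3664225 × (770 − 155.685) = 684.60 + 2250.99 = 2935.59 × 10⁶ N·mm.
M_n = 2935.59 kN·m.

M_n ≈ 2940 kN·m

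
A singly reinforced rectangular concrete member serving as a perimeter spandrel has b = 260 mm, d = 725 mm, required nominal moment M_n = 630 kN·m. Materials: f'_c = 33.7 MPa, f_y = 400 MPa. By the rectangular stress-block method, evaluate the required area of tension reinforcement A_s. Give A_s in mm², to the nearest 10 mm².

With M_n = 0.85 f'_c a b (d − a/2), solve the quadratic for a:
a = d − √(d² − 2M_n/(0.85 f'_c b)) = 725 − √(725² − 2 × 630×10⁶/(0.85 × 33.7 × 260)) = 127.97 mm.
A_s = 0.85 f'_c a b / f_y = 0.85 × 33.7 × 127.97 × 260 / 400 = 2382.7 mm².

A_s ≈ 2380 mm²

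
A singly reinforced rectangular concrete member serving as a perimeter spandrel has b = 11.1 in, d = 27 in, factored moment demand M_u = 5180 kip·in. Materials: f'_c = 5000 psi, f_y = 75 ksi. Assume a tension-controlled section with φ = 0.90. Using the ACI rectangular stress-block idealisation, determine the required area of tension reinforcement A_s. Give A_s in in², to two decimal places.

M_n = M_u/φ = 5180/0.90 = 5755.56 kip·in.
From M_n = 0.85 f'_c a b (d − a/2):
a = d − √(d² − 2M_n/(0.85 f'_c b)) = 27 − √(27² − 2 × 5755.56/(0.85 × 5 × 11.1)) = 4.977 in.
A_s = 0.85 f'_c a b / f_y = 0.85 × 5 × 4.977 × 11.1 / 75 = 3.131 in².

A_s ≈ 3.13 in²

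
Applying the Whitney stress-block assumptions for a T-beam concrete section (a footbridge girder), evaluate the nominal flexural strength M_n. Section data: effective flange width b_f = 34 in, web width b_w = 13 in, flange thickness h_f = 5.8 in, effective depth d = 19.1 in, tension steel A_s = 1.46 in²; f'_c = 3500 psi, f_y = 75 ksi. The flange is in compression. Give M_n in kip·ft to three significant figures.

M_n ≈ 169 kip·ft

Tension: T = A_s f_y = 1.46 × 75 = 109.5 kips.
Try a within the flange: a = T/(0.85 f'_c b_f) = 109.5/(0.85 × 3.5 × 34) = 1.083 in.
Since a = 1.083 ≤ h_f = 5.8 in, the stress block lies entirely in the flange; analyse as a rectangular beam of width b_f.
M_n = T(d − a/2) = 109.5 × (19.1 − 0.5415) = 2032.2 kip·in.
M_n = 2032.2/12 = 169.35 kip·ft.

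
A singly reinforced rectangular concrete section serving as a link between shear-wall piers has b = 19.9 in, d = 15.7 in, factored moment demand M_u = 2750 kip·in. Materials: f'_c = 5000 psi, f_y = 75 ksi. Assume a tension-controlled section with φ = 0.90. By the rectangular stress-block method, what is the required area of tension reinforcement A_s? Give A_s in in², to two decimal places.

M_n = M_u/φ = 2750/0.90 = 3055.56 kip·in.
From M_n = 0.85 f'_c a b (d − a/2):
a = d − √(d² − 2M_n/(0.85 f'_c b)) = 15.7 − √(15.7² − 2 × 3055.56/(0.85 × 5 × 19.9)) = 2.500 in.
A_s = 0.85 f'_c a b / f_y = 0.85 × 5 × 2.500 × 19.9 / 75 = 2.819 in².

A_s ≈ 2.82 in²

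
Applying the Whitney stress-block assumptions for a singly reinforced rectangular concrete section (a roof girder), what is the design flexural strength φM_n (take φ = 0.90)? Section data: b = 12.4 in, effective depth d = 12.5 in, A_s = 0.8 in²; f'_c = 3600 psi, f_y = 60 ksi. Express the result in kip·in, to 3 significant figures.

φM_n ≈ 513 kip·in

T = A_s f_y = 0.8 × 60 = 48 kips.
a = T/(0.85 f'_c b) = 48/(0.85 × 3.6 × 12.4) = 1.265 in.
M_n = T(d − a/2) = 48 × (12.5 − 0.6325) = 569.6 kip·in.
φM_n = 0.90 × 569.6 = 512.6 kip·in.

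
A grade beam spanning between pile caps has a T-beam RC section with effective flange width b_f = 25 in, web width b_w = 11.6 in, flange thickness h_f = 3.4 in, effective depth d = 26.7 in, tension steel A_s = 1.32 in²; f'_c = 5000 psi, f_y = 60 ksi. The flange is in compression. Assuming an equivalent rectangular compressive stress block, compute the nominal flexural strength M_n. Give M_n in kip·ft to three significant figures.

Tension: T = A_s f_y = 1.32 × 60 = 79.2 kips.
Try a within the flange: a = T/(0.85 f'_c b_f) = 79.2/(0.85 × 5 × 25) = 0.745 in.
Since a = 0.745 ≤ h_f = 3.4 in, the stress block lies entirely in the flange; analyse as a rectangular beam of width b_f.
M_n = T(d − a/2) = 79.2 × (26.7 − 0.3725) = 2085.1 kip·in.
M_n = 2085.1/12 = 173.76 kip·ft.

M_n ≈ 174 kip·ft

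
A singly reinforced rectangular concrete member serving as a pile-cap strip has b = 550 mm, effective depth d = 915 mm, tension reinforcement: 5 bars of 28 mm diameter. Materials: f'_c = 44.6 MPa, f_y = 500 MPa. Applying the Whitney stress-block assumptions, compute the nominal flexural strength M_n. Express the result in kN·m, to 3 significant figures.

M_n ≈ 1350 kN·m

A_s = 5 × 616 = 3080 mm².
T = A_s f_y = 3080 × 500 = 1540000 N = 1540 kN.
From C = T: a = T/(0.85 f'_c b) = 1540000/(0.85 × 44.6 × 550) = 73.86 mm.
M_n = T(d − a/2) = 1540 kN × (915 − 36.93) mm = 1352.23 kN·m.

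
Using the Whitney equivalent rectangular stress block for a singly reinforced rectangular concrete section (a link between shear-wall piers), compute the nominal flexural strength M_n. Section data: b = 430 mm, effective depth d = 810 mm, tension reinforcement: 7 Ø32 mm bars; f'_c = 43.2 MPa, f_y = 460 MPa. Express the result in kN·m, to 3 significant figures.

M_n ≈ 1880 kN·m

A_s = 7 × 804 = 5628 mm².
T = A_s f_y = 5628 × 460 = 2588880 N = 2588.88 kN.
From C = T: a = T/(0.85 f'_c b) = 2588880/(0.85 × 43.2 × 430) = 163.96 mm.
M_n = T(d − a/2) = 2588.88 kN × (810 − 81.98) mm = 1884.76 kN·m.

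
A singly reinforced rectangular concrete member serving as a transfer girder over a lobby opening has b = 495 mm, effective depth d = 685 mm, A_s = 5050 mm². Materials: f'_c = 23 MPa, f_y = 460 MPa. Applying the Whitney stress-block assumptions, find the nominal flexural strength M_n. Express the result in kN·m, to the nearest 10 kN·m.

M_n ≈ 1310 kN·m

T = A_s f_y = 5050 × 460 = 2323000 N = 2323 kN.
From C = T: a = T/(0.85 f'_c b) = 2323000/(0.85 × 23 × 495) = 240.05 mm.
M_n = T(d − a/2) = 2323 kN × (685 − 120.025) mm = 1312.44 kN·m.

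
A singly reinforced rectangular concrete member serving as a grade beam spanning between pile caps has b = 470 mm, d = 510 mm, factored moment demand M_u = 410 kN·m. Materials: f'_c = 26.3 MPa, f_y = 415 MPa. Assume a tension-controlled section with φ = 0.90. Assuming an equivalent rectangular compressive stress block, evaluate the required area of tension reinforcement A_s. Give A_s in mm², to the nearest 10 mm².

A_s ≈ 2370 mm²

M_n = M_u/φ = 410/0.90 = 455.556 kN·m.
With M_n = 0.85 f'_c a b (d − a/2), solve the quadratic for a:
a = d − √(d² − 2M_n/(0.85 f'_c b)) = 510 − √(510² − 2 × 455.556×10⁶/(0.85 × 26.3 × 470)) = 93.61 mm.
A_s = 0.85 f'_c a b / f_y = 0.85 × 26.3 × 93.61 × 470 / 415 = 2370.0 mm².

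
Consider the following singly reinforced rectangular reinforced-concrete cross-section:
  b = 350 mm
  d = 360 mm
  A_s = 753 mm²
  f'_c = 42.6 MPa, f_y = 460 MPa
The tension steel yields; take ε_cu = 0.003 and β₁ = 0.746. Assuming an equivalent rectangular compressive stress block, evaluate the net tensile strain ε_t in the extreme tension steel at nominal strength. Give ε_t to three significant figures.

a = A_s f_y/(0.85 f'_c b) = 27.33 mm.
β₁ = 0.746, so c = a/β₁ = 27.33/0.746 = 36.64 mm.
From the linear strain diagram with ε_cu = 0.003: ε_t = 0.003 (d − c)/c = 0.003 × (360 − 36.64)/36.64 = 0.0265.
Since ε_t ≥ 0.005, the section is tension-controlled.

ε_t ≈ 0.0265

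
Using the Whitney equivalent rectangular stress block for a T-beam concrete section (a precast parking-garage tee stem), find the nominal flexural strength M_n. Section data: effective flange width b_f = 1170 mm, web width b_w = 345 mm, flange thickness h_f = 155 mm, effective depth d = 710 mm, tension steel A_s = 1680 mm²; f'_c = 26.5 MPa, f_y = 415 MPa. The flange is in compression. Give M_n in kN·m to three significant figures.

M_n ≈ 486 kN·m

Tension: T = A_s f_y = 1680 × 415 = 697200 N.
Try a within the flange: a = T/(0.85 f'_c b_f) = 697200/(0.85 × 26.5 × 1170) = 26.45 mm.
Since a = 26.45 ≤ h_f = 155 mm, the stress block lies entirely in the flange; analyse as a rectangular beam of width b_f.
M_n = T(d − a/2) = 697200 × (710 − 13.225) = 485.79 × 10⁶ N·mm.
M_n = 485.79 kN·m.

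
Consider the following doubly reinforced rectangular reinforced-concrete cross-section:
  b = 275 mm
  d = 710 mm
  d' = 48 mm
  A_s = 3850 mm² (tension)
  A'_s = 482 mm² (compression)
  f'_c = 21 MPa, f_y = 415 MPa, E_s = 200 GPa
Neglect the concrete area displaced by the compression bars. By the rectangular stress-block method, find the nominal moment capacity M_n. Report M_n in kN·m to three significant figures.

Assume both tension and compression steel yield.
Net tension couple steel: A_s − A'_s = 3368 mm².
a = (A_s − A'_s) f_y / (0.85 f'_c b) = 1397720/(0.85 × 21 × 275) = 284.74 mm.
c = a/β₁ = 284.74/0.85 = 334.99 mm; ε'_s = 0.003(c − d')/c = 0.0026 ≥ f_y/E_s = 0.0021, so compression steel does yield.
M_n = (A_s − A'_s) f_y (d − a/2) + A'_s f_y (d − d') = [1397720 × (710 − 142.37) + 200030 × (710 − 48)] × 10⁻⁶ = 793.39 + 132.42 = 925.81 kN·m.

M_n ≈ 926 kN·m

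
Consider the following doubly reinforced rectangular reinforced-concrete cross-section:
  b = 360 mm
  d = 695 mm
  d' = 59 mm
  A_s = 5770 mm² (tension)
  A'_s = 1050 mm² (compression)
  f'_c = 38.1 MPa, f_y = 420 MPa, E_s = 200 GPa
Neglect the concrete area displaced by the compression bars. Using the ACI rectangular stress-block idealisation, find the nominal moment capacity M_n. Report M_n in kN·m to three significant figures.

M_n ≈ 1490 kN·m

Assume both tension and compression steel yield.
Net tension couple steel: A_s − A'_s = 4720 mm².
a = (A_s − A'_s) f_y / (0.85 f'_c b) = 1982400/(0.85 × 38.1 × 360) = 170.04 mm.
c = a/β₁ = 170.04/0.778 = 218.56 mm; ε'_s = 0.003(c − d')/c = 0.0022 ≥ f_y/E_s = 0.0021, so compression steel does yield.
M_n = (A_s − A'_s) f_y (d − a/2) + A'_s f_y (d − d') = [1982400 × (695 − 85.02) + 441000 × (695 − 59)] × 10⁻⁶ = 1209.22 + 280.48 = 1489.70 kN·m.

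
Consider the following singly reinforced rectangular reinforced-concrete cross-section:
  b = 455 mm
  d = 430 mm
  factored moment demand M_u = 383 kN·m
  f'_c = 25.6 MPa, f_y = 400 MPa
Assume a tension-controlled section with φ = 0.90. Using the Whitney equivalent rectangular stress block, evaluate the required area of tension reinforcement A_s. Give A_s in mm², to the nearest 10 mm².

A_s ≈ 2860 mm²

M_n = M_u/φ = 383/0.90 = 425.556 kN·m.
With M_n = 0.85 f'_c a b (d − a/2), solve the quadratic for a:
a = d − √(d² − 2M_n/(0.85 f'_c b)) = 430 − √(430² − 2 × 425.556×10⁶/(0.85 × 25.6 × 455)) = 115.46 mm.
A_s = 0.85 f'_c a b / f_y = 0.85 × 25.6 × 115.46 × 455 / 400 = 2857.9 mm².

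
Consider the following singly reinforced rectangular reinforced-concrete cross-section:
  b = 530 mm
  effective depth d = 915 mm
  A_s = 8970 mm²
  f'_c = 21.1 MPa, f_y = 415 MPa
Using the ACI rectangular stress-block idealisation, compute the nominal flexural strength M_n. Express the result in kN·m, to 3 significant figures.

M_n ≈ 2680 kN·m

T = A_s f_y = 8970 × 415 = 3722550 N = 3722.55 kN.
From C = T: a = T/(0.85 f'_c b) = 3722550/(0.85 × 21.1 × 530) = 391.62 mm.
M_n = T(d − a/2) = 3722.55 kN × (915 − 195.81) mm = 2677.22 kN·m.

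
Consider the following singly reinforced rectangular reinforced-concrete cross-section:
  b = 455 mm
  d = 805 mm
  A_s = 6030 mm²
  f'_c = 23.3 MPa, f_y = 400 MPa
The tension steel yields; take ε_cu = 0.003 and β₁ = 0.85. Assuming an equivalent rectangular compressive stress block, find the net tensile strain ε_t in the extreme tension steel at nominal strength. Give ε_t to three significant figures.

a = A_s f_y/(0.85 f'_c b) = 267.66 mm.
β₁ = 0.85, so c = a/β₁ = 267.66/0.85 = 314.89 mm.
From the linear strain diagram with ε_cu = 0.003: ε_t = 0.003 (d − c)/c = 0.003 × (805 − 314.89)/314.89 = 0.00467.
ε_t is between 0.004 and 0.005 — transition zone.

ε_t ≈ 0.00467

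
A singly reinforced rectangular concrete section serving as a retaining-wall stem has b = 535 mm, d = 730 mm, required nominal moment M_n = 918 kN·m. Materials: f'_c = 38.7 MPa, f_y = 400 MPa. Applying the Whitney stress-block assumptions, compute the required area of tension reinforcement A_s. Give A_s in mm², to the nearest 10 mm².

With M_n = 0.85 f'_c a b (d − a/2), solve the quadratic for a:
a = d − √(d² − 2M_n/(0.85 f'_c b)) = 730 − √(730² − 2 × 918×10⁶/(0.85 × 38.7 × 535)) = 75.34 mm.
A_s = 0.85 f'_c a b / f_y = 0.85 × 38.7 × 75.34 × 535 / 400 = 3314.7 mm².

A_s ≈ 3310 mm²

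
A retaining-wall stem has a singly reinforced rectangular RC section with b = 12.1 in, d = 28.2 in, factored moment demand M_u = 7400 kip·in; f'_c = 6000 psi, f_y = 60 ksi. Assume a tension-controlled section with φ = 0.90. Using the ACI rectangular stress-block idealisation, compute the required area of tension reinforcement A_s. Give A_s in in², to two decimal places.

A_s ≈ 5.35 in²

M_n = M_u/φ = 7400/0.90 = 8222.22 kip·in.
From M_n = 0.85 f'_c a b (d − a/2):
a = d − √(d² − 2M_n/(0.85 f'_c b)) = 28.2 − √(28.2² − 2 × 8222.22/(0.85 × 6 × 12.1)) = 5.205 in.
A_s = 0.85 f'_c a b / f_y = 0.85 × 6 × 5.205 × 12.1 / 60 = 5.353 in².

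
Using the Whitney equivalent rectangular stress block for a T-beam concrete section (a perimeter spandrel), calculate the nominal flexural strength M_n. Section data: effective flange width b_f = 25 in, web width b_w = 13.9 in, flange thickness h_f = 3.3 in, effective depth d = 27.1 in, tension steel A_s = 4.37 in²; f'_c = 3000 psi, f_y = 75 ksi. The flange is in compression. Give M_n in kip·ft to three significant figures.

Tension: T = A_s f_y = 4.37 × 75 = 327.75 kips.
Try a within the flange: a = T/(0.85 f'_c b_f) = 327.75/(0.85 × 3 × 25) = 5.141 in.
a = 5.141 > h_f = 3.3 in: the block extends into the web. Split into flange-overhang and web parts.
C_f = 0.85 f'_c (b_f − b_w) h_f = 0.85 × 3 × (25 − 13.9) × 3.3 = 93.4 kips.
Remaining web compression depth: a_w = (T − C_f)/(0.85 f'_c b_w) = (327.75 − 93.4)/(0.85 × 3 × 13.9) = 6.612 in.
M_n = C_f(d − h_f/2) + (T − C_f)(d − a_w/2) = 93.4 × (27.1 − 1.65) + 234.35 × (27.1 − 3.306) = 2377.0 + 5576.1 = 7953.1 kip·in.
M_n = 7953.1/12 = 662.76 kip·ft.

M_n ≈ 663 kip·ft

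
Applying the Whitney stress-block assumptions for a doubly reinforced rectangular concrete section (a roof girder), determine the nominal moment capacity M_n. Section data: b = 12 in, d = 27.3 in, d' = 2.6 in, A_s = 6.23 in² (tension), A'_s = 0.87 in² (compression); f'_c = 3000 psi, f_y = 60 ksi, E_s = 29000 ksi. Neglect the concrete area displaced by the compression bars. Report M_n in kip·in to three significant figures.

M_n ≈ 8380 kip·in

Assume both steels yield.
a = (A_s − A'_s) f_y/(0.85 f'_c b) = (6.23 − 0.87) × 60/(0.85 × 3 × 12) = 10.510 in.
c = a/β₁ = 10.510/0.85 = 12.365 in; ε'_s = 0.003(c − d')/c = 0.0024 ≥ ε_y = 0.0021, so the compression steel yields.
M_n = (A_s − A'_s) f_y (d − a/2) + A'_s f_y (d − d') = 321.6 × (27.3 − 5.255) + 52.2 × (27.3 − 2.6) = 7089.7 + 1289.3 = 8379.0 kip·in.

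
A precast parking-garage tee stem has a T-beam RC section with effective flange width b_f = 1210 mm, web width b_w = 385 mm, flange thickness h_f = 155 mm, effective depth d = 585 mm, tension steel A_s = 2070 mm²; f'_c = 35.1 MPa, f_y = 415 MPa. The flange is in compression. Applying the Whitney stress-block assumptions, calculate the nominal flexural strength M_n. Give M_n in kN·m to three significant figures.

Tension: T = A_s f_y = 2070 × 415 = 859050 N.
Try a within the flange: a = T/(0.85 f'_c b_f) = 859050/(0.85 × 35.1 × 1210) = 23.80 mm.
Since a = 23.80 ≤ h_f = 155 mm, the stress block lies entirely in the flange; analyse as a rectangular beam of width b_f.
M_n = T(d − a/2) = 859050 × (585 − 11.9) = 492.32 × 10⁶ N·mm.
M_n = 492.32 kN·m.

M_n ≈ 492 kN·m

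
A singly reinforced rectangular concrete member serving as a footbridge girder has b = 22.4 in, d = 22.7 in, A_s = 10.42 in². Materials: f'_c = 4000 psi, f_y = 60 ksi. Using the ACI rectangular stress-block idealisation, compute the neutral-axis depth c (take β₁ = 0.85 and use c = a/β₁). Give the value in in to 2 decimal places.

c ≈ 9.66 in

T = A_s f_y = 10.42 × 60 = 625.2 kips.
a = T/(0.85 f'_c b) = 625.2/(0.85 × 4 × 22.4) = 8.2090 in.
With β₁ = 0.85, c = a/β₁ = 8.2090/0.85 = 9.66 in.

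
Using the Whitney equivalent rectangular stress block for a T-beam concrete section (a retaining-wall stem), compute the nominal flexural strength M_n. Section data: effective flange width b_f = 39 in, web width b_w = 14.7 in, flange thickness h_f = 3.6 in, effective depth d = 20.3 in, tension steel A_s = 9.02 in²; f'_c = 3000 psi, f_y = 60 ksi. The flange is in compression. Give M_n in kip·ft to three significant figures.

M_n ≈ 770 kip·ft

Tension: T = A_s f_y = 9.02 × 60 = 541.2 kips.
Try a within the flange: a = T/(0.85 f'_c b_f) = 541.2/(0.85 × 3 × 39) = 5.442 in.
a = 5.442 > h_f = 3.6 in: the block extends into the web. Split into flange-overhang and web parts.
C_f = 0.85 f'_c (b_f − b_w) h_f = 0.85 × 3 × (39 − 14.7) × 3.6 = 223.1 kips.
Remaining web compression depth: a_w = (T − C_f)/(0.85 f'_c b_w) = (541.2 − 223.1)/(0.85 × 3 × 14.7) = 8.486 in.
M_n = C_f(d − h_f/2) + (T − C_f)(d − a_w/2) = 223.1 × (20.3 − 1.8) + 318.1 × (20.3 − 4.243) = 4127.4 + 5107.7 = 9235.1 kip·in.
M_n = 9235.1/12 = 769.59 kip·ft.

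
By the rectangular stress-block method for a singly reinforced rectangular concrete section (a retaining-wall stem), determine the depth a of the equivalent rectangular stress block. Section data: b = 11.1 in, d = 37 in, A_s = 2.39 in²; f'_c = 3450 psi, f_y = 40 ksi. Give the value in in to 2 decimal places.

a ≈ 2.94 in

T = A_s f_y = 2.39 × 40 = 95.6 kips.
a = T/(0.85 f'_c b) = 95.6/(0.85 × 3.45 × 11.1) = 2.94 in.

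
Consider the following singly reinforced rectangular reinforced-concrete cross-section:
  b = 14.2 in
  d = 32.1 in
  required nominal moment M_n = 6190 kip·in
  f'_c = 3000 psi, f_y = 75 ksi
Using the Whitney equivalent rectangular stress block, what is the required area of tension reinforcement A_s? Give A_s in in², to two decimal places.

A_s ≈ 2.83 in²

From M_n = 0.85 f'_c a b (d − a/2):
a = d − √(d² − 2M_n/(0.85 f'_c b)) = 32.1 − √(32.1² − 2 × 6190/(0.85 × 3 × 14.2)) = 5.860 in.
A_s = 0.85 f'_c a b / f_y = 0.85 × 3 × 5.860 × 14.2 / 75 = 2.829 in².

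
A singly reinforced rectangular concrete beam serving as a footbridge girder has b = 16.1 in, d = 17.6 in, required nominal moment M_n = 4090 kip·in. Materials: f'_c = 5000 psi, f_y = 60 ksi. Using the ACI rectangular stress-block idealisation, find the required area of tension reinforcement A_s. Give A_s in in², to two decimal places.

From M_n = 0.85 f'_c a b (d − a/2):
a = d − √(d² − 2M_n/(0.85 f'_c b)) = 17.6 − √(17.6² − 2 × 4090/(0.85 × 5 × 16.1)) = 3.808 in.
A_s = 0.85 f'_c a b / f_y = 0.85 × 5 × 3.808 × 16.1 / 60 = 4.343 in².

A_s ≈ 4.34 in²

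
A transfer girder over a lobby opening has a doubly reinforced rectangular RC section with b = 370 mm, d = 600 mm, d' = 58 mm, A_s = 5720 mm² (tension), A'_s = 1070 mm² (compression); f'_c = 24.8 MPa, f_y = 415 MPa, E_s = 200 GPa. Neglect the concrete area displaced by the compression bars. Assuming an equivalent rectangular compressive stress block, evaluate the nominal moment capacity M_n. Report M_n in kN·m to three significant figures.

M_n ≈ 1160 kN·m

Assume both tension and compression steel yield.
Net tension couple steel: A_s − A'_s = 4650 mm².
a = (A_s − A'_s) f_y / (0.85 f'_c b) = 1929750/(0.85 × 24.8 × 370) = 247.42 mm.
c = a/β₁ = 247.42/0.85 = 291.08 mm; ε'_s = 0.003(c − d')/c = 0.0024 ≥ f_y/E_s = 0.0021, so compression steel does yield.
M_n = (A_s − A'_s) f_y (d − a/2) + A'_s f_y (d − d') = [1929750 × (600 − 123.71) + 444050 × (600 − 58)] × 10⁻⁶ = 919.12 + 240.68 = 1159.80 kN·m.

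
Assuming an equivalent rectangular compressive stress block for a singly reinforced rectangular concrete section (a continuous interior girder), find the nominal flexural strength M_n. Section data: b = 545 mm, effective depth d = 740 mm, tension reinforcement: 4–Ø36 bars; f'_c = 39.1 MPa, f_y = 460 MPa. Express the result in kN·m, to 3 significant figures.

A_s = 4 × 1018 = 4072 mm².
T = A_s f_y = 4072 × 460 = 1873120 N = 1873.12 kN.
From C = T: a = T/(0.85 f'_c b) = 1873120/(0.85 × 39.1 × 545) = 103.41 mm.
M_n = T(d − a/2) = 1873.12 kN × (740 − 51.705) mm = 1289.26 kN·m.

M_n ≈ 1290 kN·m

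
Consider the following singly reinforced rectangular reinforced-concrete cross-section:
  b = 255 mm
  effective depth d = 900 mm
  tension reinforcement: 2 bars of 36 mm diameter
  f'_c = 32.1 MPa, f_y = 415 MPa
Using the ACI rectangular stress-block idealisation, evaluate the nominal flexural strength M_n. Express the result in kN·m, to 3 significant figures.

A_s = 2 × 1018 = 2036 mm².
T = A_s f_y = 2036 × 415 = 844940 N = 844.94 kN.
From C = T: a = T/(0.85 f'_c b) = 844940/(0.85 × 32.1 × 255) = 121.44 mm.
M_n = T(d − a/2) = 844.94 kN × (900 − 60.72) mm = 709.14 kN·m.

M_n ≈ 709 kN·m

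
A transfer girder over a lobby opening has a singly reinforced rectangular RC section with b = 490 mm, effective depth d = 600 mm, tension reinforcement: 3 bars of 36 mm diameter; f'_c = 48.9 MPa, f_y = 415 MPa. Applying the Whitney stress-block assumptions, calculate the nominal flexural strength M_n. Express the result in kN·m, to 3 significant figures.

M_n ≈ 721 kN·m

A_s = 3 × 1018 = 3054 mm².
T = A_s f_y = 3054 × 415 = 1267410 N = 1267.41 kN.
From C = T: a = T/(0.85 f'_c b) = 1267410/(0.85 × 48.9 × 490) = 62.23 mm.
M_n = T(d − a/2) = 1267.41 kN × (600 − 31.115) mm = 721.01 kN·m.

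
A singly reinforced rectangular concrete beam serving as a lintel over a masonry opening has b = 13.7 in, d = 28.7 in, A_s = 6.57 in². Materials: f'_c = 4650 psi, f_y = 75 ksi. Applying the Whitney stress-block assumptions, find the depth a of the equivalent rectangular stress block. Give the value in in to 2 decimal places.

T = A_s f_y = 6.57 × 75 = 492.75 kips.
a = T/(0.85 f'_c b) = 492.75/(0.85 × 4.65 × 13.7) = 9.10 in.

a ≈ 9.10 in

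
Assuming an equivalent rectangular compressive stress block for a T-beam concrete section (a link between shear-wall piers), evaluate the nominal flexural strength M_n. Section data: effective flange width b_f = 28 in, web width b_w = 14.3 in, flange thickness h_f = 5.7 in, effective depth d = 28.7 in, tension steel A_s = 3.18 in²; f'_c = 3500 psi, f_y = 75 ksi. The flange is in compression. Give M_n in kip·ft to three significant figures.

Tension: T = A_s f_y = 3.18 × 75 = 238.5 kips.
Try a within the flange: a = T/(0.85 f'_c b_f) = 238.5/(0.85 × 3.5 × 28) = 2.863 in.
Since a = 2.863 ≤ h_f = 5.7 in, the stress block lies entirely in the flange; analyse as a rectangular beam of width b_f.
M_n = T(d − a/2) = 238.5 × (28.7 − 1.4315) = 6503.5 kip·in.
M_n = 6503.5/12 = 541.96 kip·ft.

M_n ≈ 542 kip·ft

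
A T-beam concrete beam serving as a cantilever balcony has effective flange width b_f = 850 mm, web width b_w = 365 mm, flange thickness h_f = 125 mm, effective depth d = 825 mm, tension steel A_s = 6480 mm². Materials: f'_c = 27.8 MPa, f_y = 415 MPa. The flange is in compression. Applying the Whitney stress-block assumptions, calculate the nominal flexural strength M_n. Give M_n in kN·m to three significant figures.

M_n ≈ 2040 kN·m

Tension: T = A_s f_y = 6480 × 415 = 2689200 N.
Try a within the flange: a = T/(0.85 f'_c b_f) = 2689200/(0.85 × 27.8 × 850) = 133.89 mm.
a = 133.89 > h_f = 125 mm: the block extends into the web. Split into flange-overhang and web parts.
C_f = 0.85 f'_c (b_f − b_w) h_f = 0.85 × 27.8 × (850 − 365) × 125 = 1432569 N.
Remaining web compression depth: a_w = (T − C_f)/(0.85 f'_c b_w) = (2689200 − 1432569)/(0.85 × 27.8 × 365) = 145.70 mm.
M_n = C_f(d − h_f/2) + (T − C_f)(d − a_w/2) = 1432569 × (825 − 62.5) + 1256631 × (825 − 72.85) = 1092.33 + 945.18 = 2037.51 × 10⁶ N·mm.
M_n = 2037.51 kN·m.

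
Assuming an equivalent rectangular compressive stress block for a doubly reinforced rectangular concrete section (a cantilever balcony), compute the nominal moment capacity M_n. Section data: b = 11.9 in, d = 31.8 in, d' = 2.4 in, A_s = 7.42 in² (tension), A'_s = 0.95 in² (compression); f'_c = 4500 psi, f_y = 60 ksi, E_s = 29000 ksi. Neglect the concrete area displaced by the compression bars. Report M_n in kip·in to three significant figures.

M_n ≈ 12400 kip·in

Assume both steels yield.
a = (A_s − A'_s) f_y/(0.85 f'_c b) = (7.42 − 0.95) × 60/(0.85 × 4.5 × 11.9) = 8.529 in.
c = a/β₁ = 8.529/0.825 = 10.338 in; ε'_s = 0.003(c − d')/c = 0.0023 ≥ ε_y = 0.0021, so the compression steel yields.
M_n = (A_s − A'_s) f_y (d − a/2) + A'_s f_y (d − d') = 388.2 × (31.8 − 4.2645) + 57 × (31.8 − 2.4) = 10689.3 + 1675.8 = 12365.1 kip·in.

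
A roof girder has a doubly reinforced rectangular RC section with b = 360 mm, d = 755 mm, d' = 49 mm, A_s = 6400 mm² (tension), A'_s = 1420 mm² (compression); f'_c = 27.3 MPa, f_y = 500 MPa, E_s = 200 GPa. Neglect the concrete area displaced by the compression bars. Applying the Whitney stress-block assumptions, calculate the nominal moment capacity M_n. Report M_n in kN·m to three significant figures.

Assume both tension and compression steel yield.
Net tension couple steel: A_s − A'_s = 4980 mm².
a = (A_s − A'_s) f_y / (0.85 f'_c b) = 2490000/(0.85 × 27.3 × 360) = 298.07 mm.
c = a/β₁ = 298.07/0.85 = 350.67 mm; ε'_s = 0.003(c − d')/c = 0.0026 ≥ f_y/E_s = 0.0025, so compression steel does yield.
M_n = (A_s − A'_s) f_y (d − a/2) + A'_s f_y (d − d') = [2490000 × (755 − 149.035) + 710000 × (755 − 49)] × 10⁻⁶ = 1508.85 + 501.26 = 2010.11 kN·m.

M_n ≈ 2010 kN·m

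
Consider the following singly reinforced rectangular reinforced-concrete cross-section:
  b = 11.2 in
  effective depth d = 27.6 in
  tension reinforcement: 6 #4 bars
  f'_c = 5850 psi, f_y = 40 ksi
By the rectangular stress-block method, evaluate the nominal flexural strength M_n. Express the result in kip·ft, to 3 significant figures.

M_n ≈ 109 kip·ft

A_s = 6 × 0.2 = 1.2 in².
T = A_s f_y = 1.2 × 40 = 48 kips.
a = T/(0.85 f'_c b) = 48/(0.85 × 5.85 × 11.2) = 0.862 in.
M_n = T(d − a/2) = 48 × (27.6 − 0.431) = 1304.1 kip·in = 1304.1/12 = 108.68 kip·ft.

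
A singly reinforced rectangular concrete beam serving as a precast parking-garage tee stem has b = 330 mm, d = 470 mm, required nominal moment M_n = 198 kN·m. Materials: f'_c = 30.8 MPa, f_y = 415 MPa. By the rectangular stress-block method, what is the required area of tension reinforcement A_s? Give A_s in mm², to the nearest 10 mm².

A_s ≈ 1070 mm²

With M_n = 0.85 f'_c a b (d − a/2), solve the quadratic for a:
a = d − √(d² − 2M_n/(0.85 f'_c b)) = 470 − √(470² − 2 × 198×10⁶/(0.85 × 30.8 × 330)) = 51.59 mm.
A_s = 0.85 f'_c a b / f_y = 0.85 × 30.8 × 51.59 × 330 / 415 = 1074.0 mm².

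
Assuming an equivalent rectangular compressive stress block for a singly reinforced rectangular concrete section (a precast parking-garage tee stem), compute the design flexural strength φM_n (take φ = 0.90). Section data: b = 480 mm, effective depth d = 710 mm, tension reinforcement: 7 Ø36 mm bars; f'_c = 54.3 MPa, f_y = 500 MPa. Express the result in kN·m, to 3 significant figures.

φM_n ≈ 2020 kN·m

A_s = 7 × 1018 = 7126 mm².
T = A_s f_y = 7126 × 500 = 3563000 N = 3563 kN.
From C = T: a = T/(0.85 f'_c b) = 3563000/(0.85 × 54.3 × 480) = 160.83 mm.
M_n = T(d − a/2) = 3563 kN × (710 − 80.415) mm = 2243.21 kN·m.
φM_n = 0.90 × 2243.21 = 2018.89 kN·m.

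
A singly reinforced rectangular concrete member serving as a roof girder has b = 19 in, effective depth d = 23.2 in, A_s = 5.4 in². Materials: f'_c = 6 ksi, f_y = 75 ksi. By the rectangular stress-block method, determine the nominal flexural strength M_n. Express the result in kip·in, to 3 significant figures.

M_n ≈ 8550 kip·in

T = A_s f_y = 5.4 × 75 = 405 kips.
a = T/(0.85 f'_c b) = 405/(0.85 × 6 × 19) = 4.180 in.
M_n = T(d − a/2) = 405 × (23.2 − 2.09) = 8549.6 kip·in.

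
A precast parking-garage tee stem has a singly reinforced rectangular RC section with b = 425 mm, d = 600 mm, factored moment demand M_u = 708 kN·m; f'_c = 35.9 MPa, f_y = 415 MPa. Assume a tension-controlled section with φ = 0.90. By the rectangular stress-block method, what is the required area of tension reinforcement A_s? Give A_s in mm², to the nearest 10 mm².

M_n = M_u/φ = 708/0.90 = 786.667 kN·m.
With M_n = 0.85 f'_c a b (d − a/2), solve the quadratic for a:
a = d − √(d² − 2M_n/(0.85 f'_c b)) = 600 − √(600² − 2 × 786.667×10⁶/(0.85 × 35.9 × 425)) = 111.45 mm.
A_s = 0.85 f'_c a b / f_y = 0.85 × 35.9 × 111.45 × 425 / 415 = 3482.8 mm².

A_s ≈ 3480 mm²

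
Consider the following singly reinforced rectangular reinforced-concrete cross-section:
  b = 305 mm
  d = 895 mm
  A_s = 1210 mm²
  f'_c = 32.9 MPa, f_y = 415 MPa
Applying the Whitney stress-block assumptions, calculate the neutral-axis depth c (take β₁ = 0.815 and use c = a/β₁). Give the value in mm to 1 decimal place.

c ≈ 72.2 mm

T = A_s f_y = 1210 × 415 = 502150 N = 502.15 kN.
Setting C = 0.85 f'_c a b equal to T: a = 502150/(0.85 × 32.9 × 305) = 58.873 mm.
With β₁ = 0.815, c = a/β₁ = 58.873/0.815 = 72.2 mm.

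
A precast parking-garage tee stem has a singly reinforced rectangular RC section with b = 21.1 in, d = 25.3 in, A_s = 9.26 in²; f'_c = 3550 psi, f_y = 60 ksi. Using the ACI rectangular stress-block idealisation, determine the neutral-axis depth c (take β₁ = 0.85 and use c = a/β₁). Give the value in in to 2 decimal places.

T = A_s f_y = 9.26 × 60 = 555.6 kips.
a = T/(0.85 f'_c b) = 555.6/(0.85 × 3.55 × 21.1) = 8.7263 in.
With β₁ = 0.85, c = a/β₁ = 8.7263/0.85 = 10.27 in.

c ≈ 10.27 in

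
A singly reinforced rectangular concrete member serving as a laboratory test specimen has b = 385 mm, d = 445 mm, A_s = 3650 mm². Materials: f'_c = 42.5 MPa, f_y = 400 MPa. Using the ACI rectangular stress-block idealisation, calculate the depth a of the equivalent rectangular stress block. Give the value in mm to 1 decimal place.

T = A_s f_y = 3650 × 400 = 1460000 N = 1460 kN.
Setting C = 0.85 f'_c a b equal to T: a = 1460000/(0.85 × 42.5 × 385) = 105.0 mm.

a ≈ 105.0 mm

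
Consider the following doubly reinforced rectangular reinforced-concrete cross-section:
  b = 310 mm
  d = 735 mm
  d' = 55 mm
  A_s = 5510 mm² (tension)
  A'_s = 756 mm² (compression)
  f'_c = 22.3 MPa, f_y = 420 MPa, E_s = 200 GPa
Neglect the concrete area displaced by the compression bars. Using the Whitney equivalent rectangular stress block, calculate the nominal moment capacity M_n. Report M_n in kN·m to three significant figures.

Assume both tension and compression steel yield.
Net tension couple steel: A_s − A'_s = 4754 mm².
a = (A_s − A'_s) f_y / (0.85 f'_c b) = 1996680/(0.85 × 22.3 × 310) = 339.80 mm.
c = a/β₁ = 339.80/0.85 = 399.76 mm; ε'_s = 0.003(c − d')/c = 0.0026 ≥ f_y/E_s = 0.0021, so compression steel does yield.
M_n = (A_s − A'_s) f_y (d − a/2) + A'_s f_y (d − d') = [1996680 × (735 − 169.9) + 317520 × (735 − 55)] × 10⁻⁶ = 1128.32 + 215.91 = 1344.23 kN·m.

M_n ≈ 1340 kN·m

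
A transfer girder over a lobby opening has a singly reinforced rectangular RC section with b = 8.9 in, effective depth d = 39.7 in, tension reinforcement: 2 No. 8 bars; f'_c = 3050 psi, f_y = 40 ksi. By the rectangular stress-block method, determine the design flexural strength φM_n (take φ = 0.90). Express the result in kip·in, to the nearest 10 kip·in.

φM_n ≈ 2180 kip·in

A_s = 2 × 0.79 = 1.58 in².
T = A_s f_y = 1.58 × 40 = 63.2 kips.
a = T/(0.85 f'_c b) = 63.2/(0.85 × 3.05 × 8.9) = 2.739 in.
M_n = T(d − a/2) = 63.2 × (39.7 − 1.3695) = 2422.5 kip·in.
φM_n = 0.90 × 2422.5 = 2180.3 kip·in.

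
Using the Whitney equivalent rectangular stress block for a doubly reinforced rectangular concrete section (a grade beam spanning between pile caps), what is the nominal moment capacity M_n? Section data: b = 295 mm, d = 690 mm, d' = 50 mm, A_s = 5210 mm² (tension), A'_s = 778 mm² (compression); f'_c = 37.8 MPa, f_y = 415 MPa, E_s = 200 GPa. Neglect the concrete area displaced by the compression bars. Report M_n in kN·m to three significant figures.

Assume both tension and compression steel yield.
Net tension couple steel: A_s − A'_s = 4432 mm².
a = (A_s − A'_s) f_y / (0.85 f'_c b) = 1839280/(0.85 × 37.8 × 295) = 194.05 mm.
c = a/β₁ = 194.05/0.78 = 248.78 mm; ε'_s = 0.003(c − d')/c = 0.0024 ≥ f_y/E_s = 0.0021, so compression steel does yield.
M_n = (A_s − A'_s) f_y (d − a/2) + A'_s f_y (d − d') = [1839280 × (690 − 97.025) + 322870 × (690 − 50)] × 10⁻⁶ = 1090.65 + 206.64 = 1297.29 kN·m.

M_n ≈ 1300 kN·m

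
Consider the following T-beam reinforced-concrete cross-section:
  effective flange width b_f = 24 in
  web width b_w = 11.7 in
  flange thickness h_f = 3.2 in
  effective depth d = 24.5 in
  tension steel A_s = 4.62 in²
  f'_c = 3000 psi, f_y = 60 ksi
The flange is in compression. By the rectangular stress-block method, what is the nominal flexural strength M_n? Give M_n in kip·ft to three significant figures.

Tension: T = A_s f_y = 4.62 × 60 = 277.2 kips.
Try a within the flange: a = T/(0.85 f'_c b_f) = 277.2/(0.85 × 3 × 24) = 4.529 in.
a = 4.529 > h_f = 3.2 in: the block extends into the web. Split into flange-overhang and web parts.
C_f = 0.85 f'_c (b_f − b_w) h_f = 0.85 × 3 × (24 − 11.7) × 3.2 = 100.4 kips.
Remaining web compression depth: a_w = (T − C_f)/(0.85 f'_c b_w) = (277.2 − 100.4)/(0.85 × 3 × 11.7) = 5.926 in.
M_n = C_f(d − h_f/2) + (T − C_f)(d − a_w/2) = 100.4 × (24.5 − 1.6) + 176.8 × (24.5 − 2.963) = 2299.2 + 3807.7 = 6106.9 kip·in.
M_n = 6106.9/12 = 508.91 kip·ft.

M_n ≈ 509 kip·ft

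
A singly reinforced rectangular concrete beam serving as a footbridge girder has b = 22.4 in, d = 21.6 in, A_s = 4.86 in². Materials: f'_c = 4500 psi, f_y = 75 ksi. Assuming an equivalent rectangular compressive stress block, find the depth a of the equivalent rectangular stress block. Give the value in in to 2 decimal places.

T = A_s f_y = 4.86 × 75 = 364.5 kips.
a = T/(0.85 f'_c b) = 364.5/(0.85 × 4.5 × 22.4) = 4.25 in.

a ≈ 4.25 in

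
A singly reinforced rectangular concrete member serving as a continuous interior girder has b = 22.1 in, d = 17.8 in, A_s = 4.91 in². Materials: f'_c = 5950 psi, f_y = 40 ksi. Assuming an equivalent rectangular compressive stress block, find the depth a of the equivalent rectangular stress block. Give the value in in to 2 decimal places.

T = A_s f_y = 4.91 × 40 = 196.4 kips.
a = T/(0.85 f'_c b) = 196.4/(0.85 × 5.95 × 22.1) = 1.76 in.

a ≈ 1.76 in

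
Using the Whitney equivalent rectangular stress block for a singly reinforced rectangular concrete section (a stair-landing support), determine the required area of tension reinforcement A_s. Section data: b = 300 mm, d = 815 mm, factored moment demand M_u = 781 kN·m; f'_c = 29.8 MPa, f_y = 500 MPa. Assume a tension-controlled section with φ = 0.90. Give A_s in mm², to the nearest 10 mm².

A_s ≈ 2350 mm²

M_n = M_u/φ = 781/0.90 = 867.778 kN·m.
With M_n = 0.85 f'_c a b (d − a/2), solve the quadratic for a:
a = d − √(d² − 2M_n/(0.85 f'_c b)) = 815 − √(815² − 2 × 867.778×10⁶/(0.85 × 29.8 × 300)) = 154.82 mm.
A_s = 0.85 f'_c a b / f_y = 0.85 × 29.8 × 154.82 × 300 / 500 = 2353.0 mm².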